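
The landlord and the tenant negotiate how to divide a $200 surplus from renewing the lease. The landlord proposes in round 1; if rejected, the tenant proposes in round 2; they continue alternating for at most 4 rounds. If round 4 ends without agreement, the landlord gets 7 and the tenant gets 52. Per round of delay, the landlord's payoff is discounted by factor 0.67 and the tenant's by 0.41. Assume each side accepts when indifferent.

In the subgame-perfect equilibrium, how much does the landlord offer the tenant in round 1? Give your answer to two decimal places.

48.80

Round 4 (the tenant proposes): the landlord gets 7 if talks fail, so the tenant offers 7 and keeps 193.
Round 3 (the landlord proposes): the tenant can get 193 next round, worth 0.41 × 193 = 79.13 now, so the landlord offers 79.13, keeping 120.87.
Round 2 (the tenant proposes): the landlord can get 120.87 next round, worth 0.67 × 120.87 = 80.9829 now. The tenant offers 80.9829 and keeps 200 − 80.9829 = 119.0171.
Round 1 (the landlord proposes): the tenant can get 119.0171 next round, worth 0.41 × 119.0171 = 48.797011 now; the landlord offers that and keeps 151.202989.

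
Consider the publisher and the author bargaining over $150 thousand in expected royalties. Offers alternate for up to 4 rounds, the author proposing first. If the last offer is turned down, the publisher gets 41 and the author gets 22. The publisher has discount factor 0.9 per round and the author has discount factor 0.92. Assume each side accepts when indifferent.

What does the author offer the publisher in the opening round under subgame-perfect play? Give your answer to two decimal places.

Round 4 (the publisher proposes): the author gets 22 if talks fail, so the publisher offers 22 and keeps 128.
Round 3 (the author proposes): the publisher can get 128 next round, worth 0.9 × 128 = 115.2 now; the author offers that and keeps 34.8.
Round 2 (the publisher proposes): the author can get 34.8 next round, worth 0.92 × 34.8 = 32.016 now. The publisher offers 32.016 and keeps 150 − 32.016 = 117.984.
Round 1 (the author proposes): the publisher can get 117.984 next round, worth 0.9 × 117.984 = 106.1856 now; the author offers that and keeps 43.8144.

106.19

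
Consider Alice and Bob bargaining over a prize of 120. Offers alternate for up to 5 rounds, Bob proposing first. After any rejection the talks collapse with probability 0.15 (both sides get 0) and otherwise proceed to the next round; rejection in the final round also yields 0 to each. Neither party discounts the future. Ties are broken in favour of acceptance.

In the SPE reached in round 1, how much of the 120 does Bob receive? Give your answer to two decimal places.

93.65

By backward induction:
Round 5 (Bob proposes): Alice will accept anything ≥ 0, so Bob offers 0 and keeps 120.
Round 4 (Alice proposes): rejecting gives Bob an expected 0.85 × 120 = 102; Alice offers that and keeps 18.
Round 3 (Bob proposes): rejecting gives Alice an expected 0.85 × 18 = 15.3, so Bob offers 15.3, keeping 104.7.
Round 2 (Alice proposes): rejecting gives Bob an expected 0.85 × 104.7 = 88.995; Alice offers that and keeps 31.005.
Round 1 (Bob proposes): rejecting gives Alice an expected 0.85 × 31.005 = 26.35425. Bob offers 26.35425 and keeps 120 − 26.35425 = 93.64575.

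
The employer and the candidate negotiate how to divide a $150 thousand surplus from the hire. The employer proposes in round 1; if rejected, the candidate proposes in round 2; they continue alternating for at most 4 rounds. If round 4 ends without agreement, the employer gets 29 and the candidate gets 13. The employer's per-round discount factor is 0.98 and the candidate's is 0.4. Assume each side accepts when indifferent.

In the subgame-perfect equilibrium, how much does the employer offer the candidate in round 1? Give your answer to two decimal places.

20.17

Round 4 (the candidate proposes): the employer gets 29 if talks fail, so the candidate offers 29 and keeps 121.
Round 3 (the employer proposes): the candidate can get 121 next round, worth 0.4 × 121 = 48.4 now; the employer offers that and keeps 101.6.
Round 2 (the candidate proposes): the employer can get 101.6 next round, worth 0.98 × 101.6 = 99.568 now; the candidate offers that and keeps 50.432.
Round 1 (the employer proposes): the candidate can get 50.432 next round, worth 0.4 × 50.432 = 20.1728 now. The employer offers 20.1728 and keeps 150 − 20.1728 = 129.8272.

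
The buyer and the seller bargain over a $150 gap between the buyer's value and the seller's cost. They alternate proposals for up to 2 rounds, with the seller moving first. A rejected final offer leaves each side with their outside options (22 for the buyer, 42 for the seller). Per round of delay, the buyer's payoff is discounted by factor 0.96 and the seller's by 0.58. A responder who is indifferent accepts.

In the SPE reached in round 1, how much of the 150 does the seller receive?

Round 2 (the buyer proposes): the seller gets 42 if talks fail, so the buyer offers 42 and keeps 108.
Round 1 (the seller proposes): the buyer can get 108 next round, worth 0.96 × 108 = 103.68 now; the seller offers that and keeps 46.32.

46.32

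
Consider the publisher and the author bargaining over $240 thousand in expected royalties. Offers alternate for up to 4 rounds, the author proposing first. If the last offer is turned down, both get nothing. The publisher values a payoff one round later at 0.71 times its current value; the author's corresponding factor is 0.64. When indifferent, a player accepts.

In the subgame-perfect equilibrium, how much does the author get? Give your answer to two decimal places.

101.23

Solve by backward induction from round 4.
Round 4 (the publisher proposes): the author will accept anything ≥ 0, so the publisher offers 0 and keeps 240.
Round 3 (the author proposes): the publisher can get 240 next round, worth 0.71 × 240 = 170.4 now, so the author offers 170.4, keeping 69.6.
Round 2 (the publisher proposes): the author can get 69.6 next round, worth 0.64 × 69.6 = 44.544 now; the publisher offers that and keeps 195.456.
Round 1 (the author proposes): the publisher can get 195.456 next round, worth 0.71 × 195.456 = 138.77376 now; the author offers that and keeps 101.22624.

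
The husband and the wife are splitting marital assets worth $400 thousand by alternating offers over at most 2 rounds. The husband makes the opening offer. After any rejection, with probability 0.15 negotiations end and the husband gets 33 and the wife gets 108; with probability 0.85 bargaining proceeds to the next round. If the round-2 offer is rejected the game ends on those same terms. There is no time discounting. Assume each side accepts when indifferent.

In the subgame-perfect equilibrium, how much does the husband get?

71.85

Round 2 (the wife proposes): the husband gets 33 if talks fail, so the wife offers 33 and keeps 367.
Round 1 (the husband proposes): rejecting gives the wife an expected 0.85 × 367 + 0.15 × 108 = 328.15. The husband offers 328.15 and keeps 400 − 328.15 = 71.85.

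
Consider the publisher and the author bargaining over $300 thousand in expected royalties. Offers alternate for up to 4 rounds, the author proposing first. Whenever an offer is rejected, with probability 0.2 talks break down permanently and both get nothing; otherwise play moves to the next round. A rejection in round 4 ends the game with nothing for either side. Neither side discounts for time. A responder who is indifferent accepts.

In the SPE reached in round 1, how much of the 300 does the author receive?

Round 4 (the publisher proposes): rejection yields 0 for the author; the publisher offers 0 and keeps 300.
Round 3 (the author proposes): rejecting gives the publisher an expected 0.8 × 300 = 240. The author offers 240 and keeps 300 − 240 = 60.
Round 2 (the publisher proposes): rejecting gives the author an expected 0.8 × 60 = 48. The publisher offers 48 and keeps 300 − 48 = 252.
Round 1 (the author proposes): rejecting gives the publisher an expected 0.8 × 252 = 201.6. The author offers 201.6 and keeps 300 − 201.6 = 98.4.

98.4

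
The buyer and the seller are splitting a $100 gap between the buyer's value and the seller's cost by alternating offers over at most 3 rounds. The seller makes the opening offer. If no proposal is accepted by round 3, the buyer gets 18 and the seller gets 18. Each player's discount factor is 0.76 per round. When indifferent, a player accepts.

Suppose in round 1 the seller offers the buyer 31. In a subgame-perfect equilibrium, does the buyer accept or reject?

Round 3 (the seller proposes): the buyer gets 18 if talks fail, so the seller offers 18 and keeps 82.
Round 2 (the buyer proposes): the seller can get 82 next round, worth 0.76 × 82 = 62.32 now, so the buyer offers 62.32, keeping 37.68.
So by rejecting in round 1, the buyer gets 37.68 next round, worth 0.76 × 37.68 = 28.6368 now.
Offer 31 ≥ 28.6368, so the buyer accepts.

Accept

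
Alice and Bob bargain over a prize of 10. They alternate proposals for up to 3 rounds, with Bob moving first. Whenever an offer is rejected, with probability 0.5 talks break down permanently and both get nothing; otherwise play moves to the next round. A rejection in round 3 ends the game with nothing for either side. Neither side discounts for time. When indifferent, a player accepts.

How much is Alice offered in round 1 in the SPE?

2.5

By backward induction:
Round 3 (Bob proposes): Alice will accept anything ≥ 0, so Bob offers 0 and keeps 10.
Round 2 (Alice proposes): rejecting gives Bob an expected 0.5 × 10 = 5. Alice offers 5 and keeps 10 − 5 = 5.
Round 1 (Bob proposes): rejecting gives Alice an expected 0.5 × 5 = 2.5. Bob offers 2.5 and keeps 10 − 2.5 = 7.5.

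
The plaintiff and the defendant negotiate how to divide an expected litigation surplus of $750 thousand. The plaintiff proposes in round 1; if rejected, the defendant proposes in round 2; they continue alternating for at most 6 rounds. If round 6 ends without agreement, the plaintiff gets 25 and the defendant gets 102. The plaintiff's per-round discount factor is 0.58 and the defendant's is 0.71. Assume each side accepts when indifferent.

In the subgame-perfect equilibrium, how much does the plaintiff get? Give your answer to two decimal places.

346.96

By backward induction:
Round 6 (the defendant proposes): the plaintiff gets 25 if talks fail, so the defendant offers 25 and keeps 725.
Round 5 (the plaintiff proposes): the defendant can get 725 next round, worth 0.71 × 725 = 514.75 now; the plaintiff offers that and keeps 235.25.
Round 4 (the defendant proposes): the plaintiff can get 235.25 next round, worth 0.58 × 235.25 = 136.445 now, so the defendant offers 136.445, keeping 613.555.
Round 3 (the plaintiff proposes): the defendant can get 613.555 next round, worth 0.71 × 613.555 = 435.62405 now. The plaintiff offers 435.62405 and keeps 750 − 435.62405 = 314.37595.
Round 2 (the defendant proposes): the plaintiff can get 314.37595 next round, worth 0.58 × 314.37595 = 182.338051 now; the defendant offers that and keeps 567.661949.
Round 1 (the plaintiff proposes): the defendant can get 567.661949 next round, worth 0.71 × 567.661949 = 403.03998379 now, so the plaintiff offers 403.03998379, keeping 346.96001621.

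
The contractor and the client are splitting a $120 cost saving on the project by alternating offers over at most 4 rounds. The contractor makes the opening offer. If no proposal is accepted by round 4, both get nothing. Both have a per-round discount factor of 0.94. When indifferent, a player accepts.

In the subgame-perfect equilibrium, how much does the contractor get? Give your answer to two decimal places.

Round 4 (the client proposes): rejection yields 0 for the contractor; the client offers 0 and keeps 120.
Round 3 (the contractor proposes): the client can get 120 next round, worth 0.94 × 120 = 112.8 now, so the contractor offers 112.8, keeping 7.2.
Round 2 (the client proposes): the contractor can get 7.2 next round, worth 0.94 × 7.2 = 6.768 now. The client offers 6.768 and keeps 120 − 6.768 = 113.232.
Round 1 (the contractor proposes): the client can get 113.232 next round, worth 0.94 × 113.232 = 106.43808 now, so the contractor offers 106.43808, keeping 13.56192.

13.56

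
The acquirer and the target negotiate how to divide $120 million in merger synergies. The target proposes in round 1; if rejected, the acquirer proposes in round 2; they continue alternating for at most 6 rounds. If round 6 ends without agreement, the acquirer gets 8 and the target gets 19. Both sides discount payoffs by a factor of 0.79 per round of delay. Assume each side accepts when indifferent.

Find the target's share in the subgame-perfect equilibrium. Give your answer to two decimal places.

Round 6 (the acquirer proposes): the target gets 19 if talks fail, so the acquirer offers 19 and keeps 101.
Round 5 (the target proposes): the acquirer can get 101 next round, worth 0.79 × 101 = 79.79 now; the target offers that and keeps 40.21.
Round 4 (the acquirer proposes): the target can get 40.21 next round, worth 0.79 × 40.21 = 31.7659 now. The acquirer offers 31.7659 and keeps 120 − 31.7659 = 88.2341.
Round 3 (the target proposes): the acquirer can get 88.2341 next round, worth 0.79 × 88.2341 = 69.704939 now. The target offers 69.704939 and keeps 120 − 69.704939 = 50.295061.
Round 2 (the acquirer proposes): the target can get 50.295061 next round, worth 0.79 × 50.295061 = 39.73309819 now, so the acquirer offers 39.73309819, keeping 80.26690181.
Round 1 (the target proposes): the acquirer can get 80.26690181 next round, worth 0.79 × 80.26690181 = 63.4108524299 now; the target offers that and keeps 56.5891475701.

56.59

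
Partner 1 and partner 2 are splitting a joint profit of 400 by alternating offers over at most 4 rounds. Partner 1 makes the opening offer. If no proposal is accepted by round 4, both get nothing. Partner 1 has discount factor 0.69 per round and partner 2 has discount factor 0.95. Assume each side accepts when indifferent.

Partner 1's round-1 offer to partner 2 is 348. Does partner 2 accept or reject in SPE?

Round 4 (partner 2 proposes): rejection yields 0 for partner 1; partner 2 offers 0 and keeps 400.
Round 3 (partner 1 proposes): partner 2 can get 400 next round, worth 0.95 × 400 = 380 now; partner 1 offers that and keeps 20.
Round 2 (partner 2 proposes): partner 1 can get 20 next round, worth 0.69 × 20 = 13.8 now, so partner 2 offers 13.8, keeping 386.2.
So by rejecting in round 1, partner 2 gets 386.2 next round, worth 0.95 × 386.2 = 366.89 now.
Offer 348 < 366.89, so partner 2 rejects.

Reject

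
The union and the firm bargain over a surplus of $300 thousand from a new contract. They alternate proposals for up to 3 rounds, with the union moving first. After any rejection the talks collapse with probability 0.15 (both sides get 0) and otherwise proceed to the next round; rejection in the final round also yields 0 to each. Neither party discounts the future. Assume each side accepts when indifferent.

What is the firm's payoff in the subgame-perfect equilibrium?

By backward induction:
Round 3 (the union proposes): rejection yields 0 for the firm; the union offers 0 and keeps 300.
Round 2 (the firm proposes): rejecting gives the union an expected 0.85 × 300 = 255; the firm offers that and keeps 45.
Round 1 (the union proposes): rejecting gives the firm an expected 0.85 × 45 = 38.25. The union offers 38.25 and keeps 300 − 38.25 = 261.75.

38.25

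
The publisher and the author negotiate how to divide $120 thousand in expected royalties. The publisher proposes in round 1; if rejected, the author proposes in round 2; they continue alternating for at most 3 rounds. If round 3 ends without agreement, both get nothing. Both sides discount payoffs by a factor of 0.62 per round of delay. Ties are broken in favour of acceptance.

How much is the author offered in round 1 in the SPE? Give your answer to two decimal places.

28.27

Round 3 (the publisher proposes): rejection yields 0 for the author; the publisher offers 0 and keeps 120.
Round 2 (the author proposes): the publisher can get 120 next round, worth 0.62 × 120 = 74.4 now, so the author offers 74.4, keeping 45.6.
Round 1 (the publisher proposes): the author can get 45.6 next round, worth 0.62 × 45.6 = 28.272 now. The publisher offers 28.272 and keeps 120 − 28.272 = 91.728.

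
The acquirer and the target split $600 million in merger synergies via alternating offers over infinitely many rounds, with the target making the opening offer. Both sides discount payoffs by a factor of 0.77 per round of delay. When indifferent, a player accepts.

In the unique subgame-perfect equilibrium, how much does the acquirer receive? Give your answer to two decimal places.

261.02

In a stationary SPE each proposer offers the other exactly their discounted continuation value.
If the target keeps x when proposing and the acquirer keeps y when proposing, then x = 600 − 0.77y and y = 600 − 0.77x.
Solving: x = 600(1 − 0.77) / (1 − 0.77·0.77) = 138 / 0.4071 ≈ 338.9831.
The acquirer gets 600 − 338.9831 ≈ 261.0169.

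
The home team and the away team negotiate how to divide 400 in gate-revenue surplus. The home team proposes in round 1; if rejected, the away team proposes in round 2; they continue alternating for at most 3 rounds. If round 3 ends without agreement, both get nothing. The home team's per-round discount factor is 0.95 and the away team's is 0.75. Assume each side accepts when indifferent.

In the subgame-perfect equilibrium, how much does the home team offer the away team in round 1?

Work backward from the last round.
Round 3 (the home team proposes): rejection yields 0 for the away team; the home team offers 0 and keeps 400.
Round 2 (the away team proposes): the home team can get 400 next round, worth 0.95 × 400 = 380 now. The away team offers 380 and keeps 400 − 380 = 20.
Round 1 (the home team proposes): the away team can get 20 next round, worth 0.75 × 20 = 15 now; the home team offers that and keeps 385.

15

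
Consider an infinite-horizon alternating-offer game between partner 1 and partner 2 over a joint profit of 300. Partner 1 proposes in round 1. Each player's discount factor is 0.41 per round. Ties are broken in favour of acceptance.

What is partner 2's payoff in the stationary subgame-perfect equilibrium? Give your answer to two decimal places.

When partner 1 proposes, partner 2 accepts any offer worth at least 0.41 times what partner 2 would get by proposing next round; and vice versa.
This gives x = 300 − 0.41y and y = 300 − 0.41x, where x and y are each side's share when it proposes.
Hence (1 − 0.41·0.41)x = 300(1 − 0.41), i.e. 0.8319·x = 177.
x ≈ 212.7660; partner 2's share is 300 − x ≈ 87.2340.

87.23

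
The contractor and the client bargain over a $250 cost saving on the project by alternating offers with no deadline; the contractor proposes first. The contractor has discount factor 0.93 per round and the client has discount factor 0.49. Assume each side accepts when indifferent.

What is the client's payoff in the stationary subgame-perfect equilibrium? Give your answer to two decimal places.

When the contractor proposes, the client accepts any offer worth at least 0.49 times what the client would get by proposing next round; and vice versa.
This gives x = 250 − 0.49y and y = 250 − 0.93x, where x and y are each side's share when it proposes.
Hence (1 − 0.49·0.93)x = 250(1 − 0.49), i.e. 0.5443·x = 127.5.
x ≈ 234.2458; the client's share is 250 − x ≈ 15.7542.

15.75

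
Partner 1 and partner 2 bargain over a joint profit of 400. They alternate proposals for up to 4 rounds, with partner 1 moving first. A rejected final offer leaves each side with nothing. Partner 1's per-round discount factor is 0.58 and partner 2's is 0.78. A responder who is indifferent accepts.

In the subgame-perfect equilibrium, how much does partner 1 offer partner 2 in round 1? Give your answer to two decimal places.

272.19

Round 4 (partner 2 proposes): rejection yields 0 for partner 1; partner 2 offers 0 and keeps 400.
Round 3 (partner 1 proposes): partner 2 can get 400 next round, worth 0.78 × 400 = 312 now. Partner 1 offers 312 and keeps 400 − 312 = 88.
Round 2 (partner 2 proposes): partner 1 can get 88 next round, worth 0.58 × 88 = 51.04 now; partner 2 offers that and keeps 348.96.
Round 1 (partner 1 proposes): partner 2 can get 348.96 next round, worth 0.78 × 348.96 = 272.1888 now; partner 1 offers that and keeps 127.8112.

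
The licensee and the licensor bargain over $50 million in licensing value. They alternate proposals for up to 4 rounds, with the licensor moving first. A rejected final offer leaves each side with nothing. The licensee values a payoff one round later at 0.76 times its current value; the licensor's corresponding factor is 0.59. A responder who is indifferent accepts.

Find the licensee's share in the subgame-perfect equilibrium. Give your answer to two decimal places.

32.62

Round 4 (the licensee proposes): the licensor will accept anything ≥ 0, so the licensee offers 0 and keeps 50.
Round 3 (the licensor proposes): the licensee can get 50 next round, worth 0.76 × 50 = 38 now; the licensor offers that and keeps 12.
Round 2 (the licensee proposes): the licensor can get 12 next round, worth 0.59 × 12 = 7.08 now; the licensee offers that and keeps 42.92.
Round 1 (the licensor proposes): the licensee can get 42.92 next round, worth 0.76 × 42.92 = 32.6192 now; the licensor offers that and keeps 17.3808.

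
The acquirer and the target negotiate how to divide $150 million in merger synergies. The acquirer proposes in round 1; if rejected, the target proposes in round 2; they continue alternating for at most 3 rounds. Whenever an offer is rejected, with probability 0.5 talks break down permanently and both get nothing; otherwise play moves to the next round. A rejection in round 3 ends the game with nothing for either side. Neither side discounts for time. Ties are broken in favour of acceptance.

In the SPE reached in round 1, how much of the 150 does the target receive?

Round 3 (the acquirer proposes): rejection yields 0 for the target; the acquirer offers 0 and keeps 150.
Round 2 (the target proposes): rejecting gives the acquirer an expected 0.5 × 150 = 75, so the target offers 75, keeping 75.
Round 1 (the acquirer proposes): rejecting gives the target an expected 0.5 × 75 = 37.5, so the acquirer offers 37.5, keeping 112.5.

37.5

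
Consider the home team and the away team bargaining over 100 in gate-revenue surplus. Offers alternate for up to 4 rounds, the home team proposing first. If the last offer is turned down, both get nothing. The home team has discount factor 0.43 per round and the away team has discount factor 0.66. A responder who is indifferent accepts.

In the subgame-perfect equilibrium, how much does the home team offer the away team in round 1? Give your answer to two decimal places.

56.35

Round 4 (the away team proposes): the home team will accept anything ≥ 0, so the away team offers 0 and keeps 100.
Round 3 (the home team proposes): the away team can get 100 next round, worth 0.66 × 100 = 66 now, so the home team offers 66, keeping 34.
Round 2 (the away team proposes): the home team can get 34 next round, worth 0.43 × 34 = 14.62 now; the away team offers that and keeps 85.38.
Round 1 (the home team proposes): the away team can get 85.38 next round, worth 0.66 × 85.38 = 56.3508 now; the home team offers that and keeps 43.6492.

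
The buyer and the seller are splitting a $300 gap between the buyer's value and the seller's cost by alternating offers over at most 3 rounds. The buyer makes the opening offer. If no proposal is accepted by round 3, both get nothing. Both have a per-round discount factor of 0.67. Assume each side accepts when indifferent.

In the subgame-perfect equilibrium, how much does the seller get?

Round 3 (the buyer proposes): the seller will accept anything ≥ 0, so the buyer offers 0 and keeps 300.
Round 2 (the seller proposes): the buyer can get 300 next round, worth 0.67 × 300 = 201 now, so the seller offers 201, keeping 99.
Round 1 (the buyer proposes): the seller can get 99 next round, worth 0.67 × 99 = 66.33 now, so the buyer offers 66.33, keeping 233.67.

66.33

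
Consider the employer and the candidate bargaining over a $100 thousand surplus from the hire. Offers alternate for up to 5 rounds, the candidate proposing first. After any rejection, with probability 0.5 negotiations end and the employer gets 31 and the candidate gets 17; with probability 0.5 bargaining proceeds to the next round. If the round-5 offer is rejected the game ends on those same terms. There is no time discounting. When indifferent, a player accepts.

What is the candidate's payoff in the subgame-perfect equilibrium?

Round 5 (the candidate proposes): the employer gets 31 if talks fail, so the candidate offers 31 and keeps 69.
Round 4 (the employer proposes): rejecting gives the candidate an expected 0.5 × 69 + 0.5 × 17 = 43, so the employer offers 43, keeping 57.
Round 3 (the candidate proposes): rejecting gives the employer an expected 0.5 × 57 + 0.5 × 31 = 44, so the candidate offers 44, keeping 56.
Round 2 (the employer proposes): rejecting gives the candidate an expected 0.5 × 56 + 0.5 × 17 = 36.5. The employer offers 36.5 and keeps 100 − 36.5 = 63.5.
Round 1 (the candidate proposes): rejecting gives the employer an expected 0.5 × 63.5 + 0.5 × 31 = 47.25; the candidate offers that and keeps 52.75.

52.75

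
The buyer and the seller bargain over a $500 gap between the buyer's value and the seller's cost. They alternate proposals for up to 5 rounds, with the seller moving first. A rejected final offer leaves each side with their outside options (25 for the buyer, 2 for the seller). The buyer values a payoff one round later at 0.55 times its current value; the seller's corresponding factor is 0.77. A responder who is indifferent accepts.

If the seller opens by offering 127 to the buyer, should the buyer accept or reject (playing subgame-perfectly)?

Work out the buyer's continuation value if the offer is rejected.
Round 5 (the seller proposes): the buyer gets 25 if talks fail, so the seller offers 25 and keeps 475.
Round 4 (the buyer proposes): the seller can get 475 next round, worth 0.77 × 475 = 365.75 now. The buyer offers 365.75 and keeps 500 − 365.75 = 134.25.
Round 3 (the seller proposes): the buyer can get 134.25 next round, worth 0.55 × 134.25 = 73.8375 now, so the seller offers 73.8375, keeping 426.1625.
Round 2 (the buyer proposes): the seller can get 426.1625 next round, worth 0.77 × 426.1625 = 328.145125 now; the buyer offers that and keeps 171.854875.
So by rejecting in round 1, the buyer gets 171.854875 next round, worth 0.55 × 171.854875 = 94.52018125 now.
Offer 127 ≥ 94.52018125, so the buyer accepts.

Accept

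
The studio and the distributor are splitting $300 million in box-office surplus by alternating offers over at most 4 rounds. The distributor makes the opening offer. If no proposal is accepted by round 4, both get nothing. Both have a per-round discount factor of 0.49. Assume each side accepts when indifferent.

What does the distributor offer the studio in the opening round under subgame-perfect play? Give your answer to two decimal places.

110.26

Round 4 (the studio proposes): the distributor will accept anything ≥ 0, so the studio offers 0 and keeps 300.
Round 3 (the distributor proposes): the studio can get 300 next round, worth 0.49 × 300 = 147 now, so the distributor offers 147, keeping 153.
Round 2 (the studio proposes): the distributor can get 153 next round, worth 0.49 × 153 = 74.97 now, so the studio offers 74.97, keeping 225.03.
Round 1 (the distributor proposes): the studio can get 225.03 next round, worth 0.49 × 225.03 = 110.2647 now. The distributor offers 110.2647 and keeps 300 − 110.2647 = 189.7353.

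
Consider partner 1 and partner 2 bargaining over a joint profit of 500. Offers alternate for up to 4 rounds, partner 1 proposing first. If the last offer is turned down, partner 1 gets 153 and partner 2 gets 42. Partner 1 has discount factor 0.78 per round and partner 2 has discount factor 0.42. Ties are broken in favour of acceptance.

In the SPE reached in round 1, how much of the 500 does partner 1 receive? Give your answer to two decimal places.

406.06

Round 4 (partner 2 proposes): partner 1 gets 153 if talks fail, so partner 2 offers 153 and keeps 347.
Round 3 (partner 1 proposes): partner 2 can get 347 next round, worth 0.42 × 347 = 145.74 now; partner 1 offers that and keeps 354.26.
Round 2 (partner 2 proposes): partner 1 can get 354.26 next round, worth 0.78 × 354.26 = 276.3228 now; partner 2 offers that and keeps 223.6772.
Round 1 (partner 1 proposes): partner 2 can get 223.6772 next round, worth 0.42 × 223.6772 = 93.944424 now. Partner 1 offers 93.944424 and keeps 500 − 93.944424 = 406.055576.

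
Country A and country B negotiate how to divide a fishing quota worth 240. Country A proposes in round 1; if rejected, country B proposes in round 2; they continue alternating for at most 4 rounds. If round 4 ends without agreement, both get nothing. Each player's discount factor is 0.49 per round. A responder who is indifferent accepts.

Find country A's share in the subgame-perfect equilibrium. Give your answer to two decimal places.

Round 4 (country B proposes): country A will accept anything ≥ 0, so country B offers 0 and keeps 240.
Round 3 (country A proposes): country B can get 240 next round, worth 0.49 × 240 = 117.6 now. Country A offers 117.6 and keeps 240 − 117.6 = 122.4.
Round 2 (country B proposes): country A can get 122.4 next round, worth 0.49 × 122.4 = 59.976 now; country B offers that and keeps 180.024.
Round 1 (country A proposes): country B can get 180.024 next round, worth 0.49 × 180.024 = 88.21176 now, so country A offers 88.21176, keeping 151.78824.

151.79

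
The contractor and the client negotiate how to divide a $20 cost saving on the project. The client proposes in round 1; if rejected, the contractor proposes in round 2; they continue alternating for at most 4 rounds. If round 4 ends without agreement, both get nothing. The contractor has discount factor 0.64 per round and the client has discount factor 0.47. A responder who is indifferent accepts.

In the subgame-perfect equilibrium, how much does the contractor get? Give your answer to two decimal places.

Round 4 (the contractor proposes): rejection yields 0 for the client; the contractor offers 0 and keeps 20.
Round 3 (the client proposes): the contractor can get 20 next round, worth 0.64 × 20 = 12.8 now; the client offers that and keeps 7.2.
Round 2 (the contractor proposes): the client can get 7.2 next round, worth 0.47 × 7.2 = 3.384 now. The contractor offers 3.384 and keeps 20 − 3.384 = 16.616.
Round 1 (the client proposes): the contractor can get 16.616 next round, worth 0.64 × 16.616 = 10.63424 now, so the client offers 10.63424, keeping 9.36576.

10.63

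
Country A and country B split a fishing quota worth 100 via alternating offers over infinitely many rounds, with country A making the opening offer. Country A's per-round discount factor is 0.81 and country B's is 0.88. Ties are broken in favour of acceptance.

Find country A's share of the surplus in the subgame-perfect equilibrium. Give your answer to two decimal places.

41.78

In a stationary SPE each proposer offers the other exactly their discounted continuation value.
If country A keeps x when proposing and country B keeps y when proposing, then x = 100 − 0.88y and y = 100 − 0.81x.
Solving: x = 100(1 − 0.88) / (1 − 0.81·0.88) = 12 / 0.2872 ≈ 41.7827.
Country B gets 100 − 41.7827 ≈ 58.2173.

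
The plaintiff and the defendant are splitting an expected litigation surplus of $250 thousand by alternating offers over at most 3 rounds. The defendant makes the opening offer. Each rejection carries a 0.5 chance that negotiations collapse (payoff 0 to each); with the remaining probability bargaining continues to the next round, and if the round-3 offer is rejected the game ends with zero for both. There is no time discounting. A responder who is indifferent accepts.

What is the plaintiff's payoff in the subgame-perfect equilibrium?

By backward induction:
Round 3 (the defendant proposes): the plaintiff will accept anything ≥ 0, so the defendant offers 0 and keeps 250.
Round 2 (the plaintiff proposes): rejecting gives the defendant an expected 0.5 × 250 = 125; the plaintiff offers that and keeps 125.
Round 1 (the defendant proposes): rejecting gives the plaintiff an expected 0.5 × 125 = 62.5. The defendant offers 62.5 and keeps 250 − 62.5 = 187.5.

62.5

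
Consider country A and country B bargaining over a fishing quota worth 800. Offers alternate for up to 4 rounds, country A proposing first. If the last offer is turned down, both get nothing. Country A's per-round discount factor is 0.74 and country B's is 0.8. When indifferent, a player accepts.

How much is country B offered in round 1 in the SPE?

545.28

Round 4 (country B proposes): country A will accept anything ≥ 0, so country B offers 0 and keeps 800.
Round 3 (country A proposes): country B can get 800 next round, worth 0.8 × 800 = 640 now. Country A offers 640 and keeps 800 − 640 = 160.
Round 2 (country B proposes): country A can get 160 next round, worth 0.74 × 160 = 118.4 now; country B offers that and keeps 681.6.
Round 1 (country A proposes): country B can get 681.6 next round, worth 0.8 × 681.6 = 545.28 now, so country A offers 545.28, keeping 254.72.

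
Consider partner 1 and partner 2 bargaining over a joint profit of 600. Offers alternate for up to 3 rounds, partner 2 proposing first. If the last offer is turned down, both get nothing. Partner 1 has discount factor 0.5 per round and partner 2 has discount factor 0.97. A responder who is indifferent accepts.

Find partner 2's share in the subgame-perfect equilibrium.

591

Round 3 (partner 2 proposes): rejection yields 0 for partner 1; partner 2 offers 0 and keeps 600.
Round 2 (partner 1 proposes): partner 2 can get 600 next round, worth 0.97 × 600 = 582 now, so partner 1 offers 582, keeping 18.
Round 1 (partner 2 proposes): partner 1 can get 18 next round, worth 0.5 × 18 = 9 now. Partner 2 offers 9 and keeps 600 − 9 = 591.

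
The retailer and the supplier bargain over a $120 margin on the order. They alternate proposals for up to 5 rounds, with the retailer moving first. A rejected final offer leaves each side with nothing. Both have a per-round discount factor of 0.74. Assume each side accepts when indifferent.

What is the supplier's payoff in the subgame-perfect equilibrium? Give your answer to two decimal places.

35.73

Round 5 (the retailer proposes): the supplier will accept anything ≥ 0, so the retailer offers 0 and keeps 120.
Round 4 (the supplier proposes): the retailer can get 120 next round, worth 0.74 × 120 = 88.8 now; the supplier offers that and keeps 31.2.
Round 3 (the retailer proposes): the supplier can get 31.2 next round, worth 0.74 × 31.2 = 23.088 now; the retailer offers that and keeps 96.912.
Round 2 (the supplier proposes): the retailer can get 96.912 next round, worth 0.74 × 96.912 = 71.71488 now, so the supplier offers 71.71488, keeping 48.28512.
Round 1 (the retailer proposes): the supplier can get 48.28512 next round, worth 0.74 × 48.28512 = 35.7309888 now. The retailer offers 35.7309888 and keeps 120 − 35.7309888 = 84.2690112.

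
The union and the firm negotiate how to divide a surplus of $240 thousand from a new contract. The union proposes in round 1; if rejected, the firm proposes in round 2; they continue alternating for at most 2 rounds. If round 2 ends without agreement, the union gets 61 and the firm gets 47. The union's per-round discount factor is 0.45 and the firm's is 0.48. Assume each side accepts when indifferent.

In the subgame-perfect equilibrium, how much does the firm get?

By backward induction:
Round 2 (the firm proposes): the union gets 61 if talks fail, so the firm offers 61 and keeps 179.
Round 1 (the union proposes): the firm can get 179 next round, worth 0.48 × 179 = 85.92 now, so the union offers 85.92, keeping 154.08.

85.92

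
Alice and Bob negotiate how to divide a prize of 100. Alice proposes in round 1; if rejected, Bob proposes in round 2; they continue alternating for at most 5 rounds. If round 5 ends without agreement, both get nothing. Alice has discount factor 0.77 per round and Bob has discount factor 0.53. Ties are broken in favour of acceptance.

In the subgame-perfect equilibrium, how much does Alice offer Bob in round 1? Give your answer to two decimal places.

Round 5 (Alice proposes): Bob will accept anything ≥ 0, so Alice offers 0 and keeps 100.
Round 4 (Bob proposes): Alice can get 100 next round, worth 0.77 × 100 = 77 now; Bob offers that and keeps 23.
Round 3 (Alice proposes): Bob can get 23 next round, worth 0.53 × 23 = 12.19 now, so Alice offers 12.19, keeping 87.81.
Round 2 (Bob proposes): Alice can get 87.81 next round, worth 0.77 × 87.81 = 67.6137 now. Bob offers 67.6137 and keeps 100 − 67.6137 = 32.3863.
Round 1 (Alice proposes): Bob can get 32.3863 next round, worth 0.53 × 32.3863 = 17.164739 now, so Alice offers 17.164739, keeping 82.835261.

17.16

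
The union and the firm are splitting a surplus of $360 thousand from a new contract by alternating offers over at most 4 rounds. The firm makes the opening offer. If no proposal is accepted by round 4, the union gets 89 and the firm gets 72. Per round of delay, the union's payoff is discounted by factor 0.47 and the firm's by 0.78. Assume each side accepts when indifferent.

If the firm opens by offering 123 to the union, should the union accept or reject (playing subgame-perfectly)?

Accept

Work out the union's continuation value if the offer is rejected.
Round 4 (the union proposes): the firm gets 72 if talks fail, so the union offers 72 and keeps 288.
Round 3 (the firm proposes): the union can get 288 next round, worth 0.47 × 288 = 135.36 now. The firm offers 135.36 and keeps 360 − 135.36 = 224.64.
Round 2 (the union proposes): the firm can get 224.64 next round, worth 0.78 × 224.64 = 175.2192 now. The union offers 175.2192 and keeps 360 − 175.2192 = 184.7808.
So by rejecting in round 1, the union gets 184.7808 next round, worth 0.47 × 184.7808 = 86.846976 now.
Offer 123 ≥ 86.846976, so the union accepts.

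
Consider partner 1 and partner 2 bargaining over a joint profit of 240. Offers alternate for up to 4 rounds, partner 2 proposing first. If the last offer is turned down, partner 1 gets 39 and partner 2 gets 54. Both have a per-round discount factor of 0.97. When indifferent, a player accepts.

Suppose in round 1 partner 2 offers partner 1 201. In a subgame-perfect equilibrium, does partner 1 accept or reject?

Accept

Work out partner 1's continuation value if the offer is rejected.
Round 4 (partner 1 proposes): partner 2 gets 54 if talks fail, so partner 1 offers 54 and keeps 186.
Round 3 (partner 2 proposes): partner 1 can get 186 next round, worth 0.97 × 186 = 180.42 now, so partner 2 offers 180.42, keeping 59.58.
Round 2 (partner 1 proposes): partner 2 can get 59.58 next round, worth 0.97 × 59.58 = 57.7926 now, so partner 1 offers 57.7926, keeping 182.2074.
So by rejecting in round 1, partner 1 gets 182.2074 next round, worth 0.97 × 182.2074 = 176.741178 now.
Offer 201 ≥ 176.741178, so partner 1 accepts.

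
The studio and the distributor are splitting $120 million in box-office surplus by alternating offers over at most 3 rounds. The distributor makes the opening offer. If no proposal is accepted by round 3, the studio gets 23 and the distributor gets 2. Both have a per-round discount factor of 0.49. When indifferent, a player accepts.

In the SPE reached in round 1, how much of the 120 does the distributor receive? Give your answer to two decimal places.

84.49

Work backward from the last round.
Round 3 (the distributor proposes): the studio gets 23 if talks fail, so the distributor offers 23 and keeps 97.
Round 2 (the studio proposes): the distributor can get 97 next round, worth 0.49 × 97 = 47.53 now. The studio offers 47.53 and keeps 120 − 47.53 = 72.47.
Round 1 (the distributor proposes): the studio can get 72.47 next round, worth 0.49 × 72.47 = 35.5103 now; the distributor offers that and keeps 84.4897.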